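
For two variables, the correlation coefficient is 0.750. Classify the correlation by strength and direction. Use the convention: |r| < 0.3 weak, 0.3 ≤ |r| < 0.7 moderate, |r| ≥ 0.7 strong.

strong positive

r = 0.750 > 0 so the relationship is positive.
|r| = 0.750, which falls in the strong range.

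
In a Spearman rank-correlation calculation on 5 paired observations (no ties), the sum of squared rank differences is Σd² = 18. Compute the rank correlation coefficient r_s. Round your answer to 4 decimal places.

0.1000

ρ = 1 − 6Σd² / [n(n²−1)] = 1 − 6×18 / (5×24)
  = 1 − 108/120 = 1 − 0.90000 ≈ 0.1000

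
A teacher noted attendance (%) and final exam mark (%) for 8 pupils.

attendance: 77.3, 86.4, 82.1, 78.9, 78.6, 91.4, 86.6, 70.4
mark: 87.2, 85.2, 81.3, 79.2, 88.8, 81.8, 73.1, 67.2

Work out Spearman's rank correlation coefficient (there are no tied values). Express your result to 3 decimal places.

-0.024

Rank attendance: 2, 6, 5, 4, 3, 8, 7, 1
Rank mark: 7, 6, 4, 3, 8, 5, 2, 1
d = rank(attendance) − rank(mark): -5, 0, 1, 1, -5, 3, 5, 0; Σd² = 86
ρ = 1 − 6Σd² / [n(n²−1)] = 1 − 6×86 / (8×63) = 1 − 516/504 ≈ -0.024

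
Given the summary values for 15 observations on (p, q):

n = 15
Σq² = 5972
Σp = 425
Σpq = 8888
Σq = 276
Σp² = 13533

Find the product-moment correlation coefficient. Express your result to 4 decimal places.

r = (nΣpq − ΣpΣq) / √[(nΣp² − (Σp)²)(nΣq² − (Σq)²)]
Numerator: 15×8888 − 425×276 = 16020
Denominator: √[(202995 − 180625)(89580 − 76176)] = √[22370 × 13404] = 17316.1046
r = 16020 / 17316.1046 ≈ 0.9252

0.9252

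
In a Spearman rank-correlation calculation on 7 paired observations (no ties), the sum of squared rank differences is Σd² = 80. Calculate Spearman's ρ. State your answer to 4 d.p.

-0.4286

ρ = 1 − 6Σd² / [n(n²−1)] = 1 − 6×80 / (7×48)
  = 1 − 480/336 = 1 − 1.42857 ≈ -0.4286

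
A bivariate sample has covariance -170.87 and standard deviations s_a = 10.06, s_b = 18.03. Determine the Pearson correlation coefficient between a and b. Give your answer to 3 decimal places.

-0.942

r = Cov(a,b) / (s_a · s_b) = -170.87 / (10.06 × 18.03)
  = -170.87 / 181.3818 ≈ -0.942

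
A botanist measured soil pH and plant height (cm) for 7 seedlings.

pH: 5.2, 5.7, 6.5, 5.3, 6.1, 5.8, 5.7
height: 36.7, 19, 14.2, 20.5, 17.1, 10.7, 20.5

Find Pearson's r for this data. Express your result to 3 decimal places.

n = 7, Σx = 40.3, Σy = 138.7, Σx² = 233.21, Σy² = 3156.93, Σxy = 783.31
nΣxy − ΣxΣy = 5483.17 − 5589.61 = -106.44
nΣx² − (Σx)² = 1632.47 − 1624.09 = 8.38; nΣy² − (Σy)² = 22098.51 − 19237.69 = 2860.82
r = -106.44 / √(8.38 × 2860.82) = -106.44 / 154.8343 ≈ -0.687

-0.687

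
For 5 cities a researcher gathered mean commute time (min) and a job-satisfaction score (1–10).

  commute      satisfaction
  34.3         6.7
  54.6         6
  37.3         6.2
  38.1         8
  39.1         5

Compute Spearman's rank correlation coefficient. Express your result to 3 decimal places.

Rank commute: 1, 5, 2, 3, 4
Rank satisfaction: 4, 2, 3, 5, 1
d = rank(commute) − rank(satisfaction): -3, 3, -1, -2, 3; Σd² = 32
ρ = 1 − 6Σd² / [n(n²−1)] = 1 − 6×32 / (5×24) = 1 − 192/120 ≈ -0.600

-0.600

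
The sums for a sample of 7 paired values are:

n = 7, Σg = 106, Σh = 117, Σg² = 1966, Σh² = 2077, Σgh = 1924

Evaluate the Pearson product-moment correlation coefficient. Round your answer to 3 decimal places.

r = (nΣgh − ΣgΣh) / √[(nΣg² − (Σg)²)(nΣh² − (Σh)²)]
Numerator: 7×1924 − 106×117 = 1066
Denominator: √[(13762 − 11236)(14539 − 13689)] = √[2526 × 850] = 1465.2986
r = 1066 / 1465.2986 ≈ 0.727

0.727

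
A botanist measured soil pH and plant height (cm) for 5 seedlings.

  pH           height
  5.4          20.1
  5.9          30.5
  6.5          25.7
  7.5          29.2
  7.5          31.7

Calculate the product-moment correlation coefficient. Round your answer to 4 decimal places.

0.6953

n = 5, Σx = 32.8, Σy = 137.2, Σx² = 218.72, Σy² = 3852.28, Σxy = 912.29
nΣxy − ΣxΣy = 4561.45 − 4500.16 = 61.29
nΣx² − (Σx)² = 1093.6 − 1075.84 = 17.76; nΣy² − (Σy)² = 19261.4 − 18823.84 = 437.56
r = 61.29 / √(17.76 × 437.56) = 61.29 / 88.1536 ≈ 0.6953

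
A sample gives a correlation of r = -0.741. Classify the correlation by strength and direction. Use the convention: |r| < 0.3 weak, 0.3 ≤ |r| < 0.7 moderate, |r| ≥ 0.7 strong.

strong negative

r = -0.741 < 0 so the relationship is negative.
|r| = 0.741, which falls in the strong range.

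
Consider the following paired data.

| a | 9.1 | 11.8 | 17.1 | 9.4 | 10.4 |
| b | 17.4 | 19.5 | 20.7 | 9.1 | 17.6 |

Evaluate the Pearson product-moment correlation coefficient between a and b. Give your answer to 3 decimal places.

0.613

n = 5, Σa = 57.8, Σb = 84.3, Σa² = 710.98, Σb² = 1504.07, Σab = 1010.99
nΣab − ΣaΣb = 5054.95 − 4872.54 = 182.41
nΣa² − (Σa)² = 3554.9 − 3340.84 = 214.06; nΣb² − (Σb)² = 7520.35 − 7106.49 = 413.86
r = 182.41 / √(214.06 × 413.86) = 182.41 / 297.6422 ≈ 0.613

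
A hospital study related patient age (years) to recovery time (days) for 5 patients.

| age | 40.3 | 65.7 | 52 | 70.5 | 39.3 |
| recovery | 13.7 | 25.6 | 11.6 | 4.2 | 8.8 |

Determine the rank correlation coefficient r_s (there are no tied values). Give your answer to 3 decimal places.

Rank age: 2, 4, 3, 5, 1
Rank recovery: 4, 5, 3, 1, 2
d = rank(age) − rank(recovery): -2, -1, 0, 4, -1; Σd² = 22
ρ = 1 − 6Σd² / [n(n²−1)] = 1 − 6×22 / (5×24) = 1 − 132/120 ≈ -0.100

-0.100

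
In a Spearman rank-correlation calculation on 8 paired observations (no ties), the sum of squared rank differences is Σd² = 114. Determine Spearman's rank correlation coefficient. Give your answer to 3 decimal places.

ρ = 1 − 6Σd² / [n(n²−1)] = 1 − 6×114 / (8×63)
  = 1 − 684/504 = 1 − 1.3571 ≈ -0.357

-0.357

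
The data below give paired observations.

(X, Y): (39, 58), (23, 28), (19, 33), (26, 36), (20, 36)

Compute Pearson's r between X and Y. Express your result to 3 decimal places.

0.905

n = 5, ΣX = 127, ΣY = 191, ΣX² = 3487, ΣY² = 7829, ΣXY = 5189
nΣXY − ΣXΣY = 25945 − 24257 = 1688
nΣX² − (ΣX)² = 17435 − 16129 = 1306; nΣY² − (ΣY)² = 39145 − 36481 = 2664
r = 1688 / √(1306 × 2664) = 1688 / 1865.2571 ≈ 0.905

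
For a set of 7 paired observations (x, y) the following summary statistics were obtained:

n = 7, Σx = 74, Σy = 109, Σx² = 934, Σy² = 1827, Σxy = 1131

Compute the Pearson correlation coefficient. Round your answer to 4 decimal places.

r = (nΣxy − ΣxΣy) / √[(nΣx² − (Σx)²)(nΣy² − (Σy)²)]
Numerator: 7×1131 − 74×109 = -149
Denominator: √[(6538 − 5476)(12789 − 11881)] = √[1062 × 908] = 981.9857
r = -149 / 981.9857 ≈ -0.1517

-0.1517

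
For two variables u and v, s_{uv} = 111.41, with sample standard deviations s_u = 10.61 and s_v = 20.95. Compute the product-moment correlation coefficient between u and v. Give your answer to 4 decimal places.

0.5012

r = Cov(u,v) / (s_u · s_v) = 111.41 / (10.61 × 20.95)
  = 111.41 / 222.2795 ≈ 0.5012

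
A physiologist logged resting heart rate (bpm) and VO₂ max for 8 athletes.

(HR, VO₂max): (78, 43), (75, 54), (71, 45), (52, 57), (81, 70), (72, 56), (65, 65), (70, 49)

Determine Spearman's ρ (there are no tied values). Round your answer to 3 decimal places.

-0.119

Rank HR: 7, 6, 4, 1, 8, 5, 2, 3
Rank VO₂max: 1, 4, 2, 6, 8, 5, 7, 3
d = rank(HR) − rank(VO₂max): 6, 2, 2, -5, 0, 0, -5, 0; Σd² = 94
ρ = 1 − 6Σd² / [n(n²−1)] = 1 − 6×94 / (8×63) = 1 − 564/504 ≈ -0.119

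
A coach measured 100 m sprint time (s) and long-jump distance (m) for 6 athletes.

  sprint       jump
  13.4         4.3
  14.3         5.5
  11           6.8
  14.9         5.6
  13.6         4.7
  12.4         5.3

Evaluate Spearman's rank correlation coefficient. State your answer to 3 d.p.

Rank sprint: 3, 5, 1, 6, 4, 2
Rank jump: 1, 4, 6, 5, 2, 3
d = rank(sprint) − rank(jump): 2, 1, -5, 1, 2, -1; Σd² = 36
ρ = 1 − 6Σd² / [n(n²−1)] = 1 − 6×36 / (6×35) = 1 − 216/210 ≈ -0.029

-0.029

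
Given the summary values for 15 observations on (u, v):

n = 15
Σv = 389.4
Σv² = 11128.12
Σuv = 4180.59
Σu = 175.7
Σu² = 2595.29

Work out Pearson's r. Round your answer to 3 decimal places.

-0.514

r = (nΣuv − ΣuΣv) / √[(nΣu² − (Σu)²)(nΣv² − (Σv)²)]
Numerator: 15×4180.59 − 175.7×389.4 = -5708.73
Denominator: √[(38929.35 − 30870.49)(166921.8 − 151632.36)] = √[8058.86 × 15289.44] = 11100.2458
r = -5708.73 / 11100.2458 ≈ -0.514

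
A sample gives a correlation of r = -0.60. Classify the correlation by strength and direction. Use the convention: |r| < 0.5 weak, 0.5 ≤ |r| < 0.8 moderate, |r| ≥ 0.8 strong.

moderate negative

r = -0.60 < 0 so the relationship is negative.
|r| = 0.60, which falls in the moderate range.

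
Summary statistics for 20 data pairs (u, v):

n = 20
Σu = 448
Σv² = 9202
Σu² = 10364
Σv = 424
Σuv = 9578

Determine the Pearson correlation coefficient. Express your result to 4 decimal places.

0.3037

r = (nΣuv − ΣuΣv) / √[(nΣu² − (Σu)²)(nΣv² − (Σv)²)]
Numerator: 20×9578 − 448×424 = 1608
Denominator: √[(207280 − 200704)(184040 − 179776)] = √[6576 × 4264] = 5295.2870
r = 1608 / 5295.2870 ≈ 0.3037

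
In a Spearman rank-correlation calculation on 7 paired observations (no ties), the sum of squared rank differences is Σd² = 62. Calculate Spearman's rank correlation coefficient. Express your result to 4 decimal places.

ρ = 1 − 6Σd² / [n(n²−1)] = 1 − 6×62 / (7×48)
  = 1 − 372/336 = 1 − 1.10714 ≈ -0.1071

-0.1071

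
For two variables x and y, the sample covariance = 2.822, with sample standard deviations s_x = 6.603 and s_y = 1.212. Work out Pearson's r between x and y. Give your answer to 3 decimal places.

0.353

r = Cov(x,y) / (s_x · s_y) = 2.822 / (6.603 × 1.212)
  = 2.822 / 8.0028 ≈ 0.353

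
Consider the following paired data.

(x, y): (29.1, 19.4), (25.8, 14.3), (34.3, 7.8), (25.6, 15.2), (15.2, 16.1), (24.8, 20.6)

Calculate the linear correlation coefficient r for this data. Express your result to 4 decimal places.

-0.4511

n = 6, Σx = 154.8, Σy = 93.4, Σx² = 4190.38, Σy² = 1556.3, Σxy = 2345.74
nΣxy − ΣxΣy = 14074.44 − 14458.32 = -383.88
nΣx² − (Σx)² = 25142.28 − 23963.04 = 1179.24; nΣy² − (Σy)² = 9337.8 − 8723.56 = 614.24
r = -383.88 / √(1179.24 × 614.24) = -383.88 / 851.0795 ≈ -0.4511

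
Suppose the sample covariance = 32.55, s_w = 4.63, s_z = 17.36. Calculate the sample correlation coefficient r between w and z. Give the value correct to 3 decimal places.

r = Cov(w,z) / (s_w · s_z) = 32.55 / (4.63 × 17.36)
  = 32.55 / 80.3768 ≈ 0.405

0.405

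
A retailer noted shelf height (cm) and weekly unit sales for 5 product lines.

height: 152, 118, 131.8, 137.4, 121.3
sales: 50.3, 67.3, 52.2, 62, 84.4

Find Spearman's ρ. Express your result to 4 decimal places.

-0.8000

Rank height: 5, 1, 3, 4, 2
Rank sales: 1, 4, 2, 3, 5
d = rank(height) − rank(sales): 4, -3, 1, 1, -3; Σd² = 36
ρ = 1 − 6Σd² / [n(n²−1)] = 1 − 6×36 / (5×24) = 1 − 216/120 ≈ -0.8000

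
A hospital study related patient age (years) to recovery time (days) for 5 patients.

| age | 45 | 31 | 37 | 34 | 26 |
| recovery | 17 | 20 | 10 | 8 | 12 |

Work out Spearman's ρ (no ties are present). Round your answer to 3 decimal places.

Rank age: 5, 2, 4, 3, 1
Rank recovery: 4, 5, 2, 1, 3
d = rank(age) − rank(recovery): 1, -3, 2, 2, -2; Σd² = 22
ρ = 1 − 6Σd² / [n(n²−1)] = 1 − 6×22 / (5×24) = 1 − 132/120 ≈ -0.100

-0.100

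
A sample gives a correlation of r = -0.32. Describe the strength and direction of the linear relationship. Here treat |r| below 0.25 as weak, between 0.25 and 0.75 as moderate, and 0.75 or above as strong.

r = -0.32 < 0 so the relationship is negative.
|r| = 0.32, which falls in the moderate range.

moderate negative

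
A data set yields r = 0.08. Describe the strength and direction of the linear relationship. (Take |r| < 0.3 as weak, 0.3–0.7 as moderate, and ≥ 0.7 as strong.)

r = 0.08 > 0 so the relationship is positive.
|r| = 0.08, which falls in the weak range.

weak positive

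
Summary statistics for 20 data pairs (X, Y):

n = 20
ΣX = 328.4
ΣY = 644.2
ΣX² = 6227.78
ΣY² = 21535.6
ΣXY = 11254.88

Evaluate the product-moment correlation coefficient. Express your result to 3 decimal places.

0.836

r = (nΣXY − ΣXΣY) / √[(nΣX² − (ΣX)²)(nΣY² − (ΣY)²)]
Numerator: 20×11254.88 − 328.4×644.2 = 13542.32
Denominator: √[(124555.6 − 107846.56)(430712 − 414993.64)] = √[16709.04 × 15718.36] = 16206.1317
r = 13542.32 / 16206.1317 ≈ 0.836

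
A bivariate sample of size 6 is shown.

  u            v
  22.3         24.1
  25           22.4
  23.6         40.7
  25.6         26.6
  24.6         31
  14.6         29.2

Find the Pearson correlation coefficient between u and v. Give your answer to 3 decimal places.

n = 6, Σu = 135.7, Σv = 174, Σu² = 3152.93, Σv² = 5260.26, Σuv = 3927.83
nΣuv − ΣuΣv = 23566.98 − 23611.8 = -44.82
nΣu² − (Σu)² = 18917.58 − 18414.49 = 503.09; nΣv² − (Σv)² = 31561.56 − 30276 = 1285.56
r = -44.82 / √(503.09 × 1285.56) = -44.82 / 804.2092 ≈ -0.056

-0.056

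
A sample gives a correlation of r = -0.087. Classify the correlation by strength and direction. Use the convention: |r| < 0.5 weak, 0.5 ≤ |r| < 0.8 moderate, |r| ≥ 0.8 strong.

weak negative

r = -0.087 < 0 so the relationship is negative.
|r| = 0.087, which falls in the weak range.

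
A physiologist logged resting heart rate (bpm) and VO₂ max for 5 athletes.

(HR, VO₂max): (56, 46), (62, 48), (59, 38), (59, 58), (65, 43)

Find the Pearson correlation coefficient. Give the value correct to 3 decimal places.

n = 5, Σx = 301, Σy = 233, Σx² = 18167, Σy² = 11077, Σxy = 14011
nΣxy − ΣxΣy = 70055 − 70133 = -78
nΣx² − (Σx)² = 90835 − 90601 = 234; nΣy² − (Σy)² = 55385 − 54289 = 1096
r = -78 / √(234 × 1096) = -78 / 506.4227 ≈ -0.154

-0.154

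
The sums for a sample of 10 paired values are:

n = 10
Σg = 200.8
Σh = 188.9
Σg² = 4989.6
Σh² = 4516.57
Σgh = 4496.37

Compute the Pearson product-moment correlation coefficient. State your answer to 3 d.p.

0.738

r = (nΣgh − ΣgΣh) / √[(nΣg² − (Σg)²)(nΣh² − (Σh)²)]
Numerator: 10×4496.37 − 200.8×188.9 = 7032.58
Denominator: √[(49896 − 40320.64)(45165.7 − 35683.21)] = √[9575.36 × 9482.49] = 9528.8119
r = 7032.58 / 9528.8119 ≈ 0.738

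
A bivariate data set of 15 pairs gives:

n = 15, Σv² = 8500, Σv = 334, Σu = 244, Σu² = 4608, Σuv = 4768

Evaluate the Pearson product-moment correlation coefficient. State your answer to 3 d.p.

r = (nΣuv − ΣuΣv) / √[(nΣu² − (Σu)²)(nΣv² − (Σv)²)]
Numerator: 15×4768 − 244×334 = -9976
Denominator: √[(69120 − 59536)(127500 − 111556)] = √[9584 × 15944] = 12361.5248
r = -9976 / 12361.5248 ≈ -0.807

-0.807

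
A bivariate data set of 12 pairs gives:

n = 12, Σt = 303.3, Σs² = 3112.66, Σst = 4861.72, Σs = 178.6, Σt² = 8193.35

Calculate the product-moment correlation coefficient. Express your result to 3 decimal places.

0.710

r = (nΣst − ΣsΣt) / √[(nΣs² − (Σs)²)(nΣt² − (Σt)²)]
Numerator: 12×4861.72 − 178.6×303.3 = 4171.26
Denominator: √[(37351.92 − 31897.96)(98320.2 − 91990.89)] = √[5453.96 × 6329.31] = 5875.3556
r = 4171.26 / 5875.3556 ≈ 0.710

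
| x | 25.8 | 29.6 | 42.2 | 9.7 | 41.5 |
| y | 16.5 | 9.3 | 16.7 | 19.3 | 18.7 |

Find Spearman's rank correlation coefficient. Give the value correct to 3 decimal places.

-0.200

Rank x: 2, 3, 5, 1, 4
Rank y: 2, 1, 3, 5, 4
d = rank(x) − rank(y): 0, 2, 2, -4, 0; Σd² = 24
ρ = 1 − 6Σd² / [n(n²−1)] = 1 − 6×24 / (5×24) = 1 − 144/120 ≈ -0.200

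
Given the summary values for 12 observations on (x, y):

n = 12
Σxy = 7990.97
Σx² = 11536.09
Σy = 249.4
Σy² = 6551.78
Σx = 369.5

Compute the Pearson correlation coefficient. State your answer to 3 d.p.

0.669

r = (nΣxy − ΣxΣy) / √[(nΣx² − (Σx)²)(nΣy² − (Σy)²)]
Numerator: 12×7990.97 − 369.5×249.4 = 3738.34
Denominator: √[(138433.08 − 136530.25)(78621.36 − 62200.36)] = √[1902.83 × 16421] = 5589.8454
r = 3738.34 / 5589.8454 ≈ 0.669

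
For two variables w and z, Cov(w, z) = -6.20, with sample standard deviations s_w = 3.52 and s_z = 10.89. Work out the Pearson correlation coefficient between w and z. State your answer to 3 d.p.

r = Cov(w,z) / (s_w · s_z) = -6.20 / (3.52 × 10.89)
  = -6.20 / 38.3328 ≈ -0.162

-0.162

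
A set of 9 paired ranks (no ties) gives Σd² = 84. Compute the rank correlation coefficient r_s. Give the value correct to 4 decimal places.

0.3000

ρ = 1 − 6Σd² / [n(n²−1)] = 1 − 6×84 / (9×80)
  = 1 − 504/720 = 1 − 0.70000 ≈ 0.3000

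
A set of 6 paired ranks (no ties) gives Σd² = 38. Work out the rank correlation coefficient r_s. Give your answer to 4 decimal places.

ρ = 1 − 6Σd² / [n(n²−1)] = 1 − 6×38 / (6×35)
  = 1 − 228/210 = 1 − 1.08571 ≈ -0.0857

-0.0857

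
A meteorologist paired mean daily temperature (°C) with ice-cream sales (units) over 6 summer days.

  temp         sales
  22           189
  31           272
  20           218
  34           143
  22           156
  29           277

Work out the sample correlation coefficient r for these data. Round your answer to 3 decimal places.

n = 6, Σx = 158, Σy = 1255, Σx² = 4326, Σy² = 278743, Σxy = 33277
nΣxy − ΣxΣy = 199662 − 198290 = 1372
nΣx² − (Σx)² = 25956 − 24964 = 992; nΣy² − (Σy)² = 1672458 − 1575025 = 97433
r = 1372 / √(992 × 97433) = 1372 / 9831.2530 ≈ 0.140

0.140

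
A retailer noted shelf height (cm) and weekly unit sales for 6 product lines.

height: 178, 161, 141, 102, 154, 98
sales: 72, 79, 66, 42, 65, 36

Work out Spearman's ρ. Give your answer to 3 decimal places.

Rank height: 6, 5, 3, 2, 4, 1
Rank sales: 5, 6, 4, 2, 3, 1
d = rank(height) − rank(sales): 1, -1, -1, 0, 1, 0; Σd² = 4
ρ = 1 − 6Σd² / [n(n²−1)] = 1 − 6×4 / (6×35) = 1 − 24/210 ≈ 0.886

0.886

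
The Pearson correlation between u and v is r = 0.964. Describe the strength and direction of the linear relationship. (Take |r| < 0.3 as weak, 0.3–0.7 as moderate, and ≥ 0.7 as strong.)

r = 0.964 > 0 so the relationship is positive.
|r| = 0.964, which falls in the strong range.

strong positive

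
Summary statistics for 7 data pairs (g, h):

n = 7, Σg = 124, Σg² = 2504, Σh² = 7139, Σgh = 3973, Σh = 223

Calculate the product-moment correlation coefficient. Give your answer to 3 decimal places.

r = (nΣgh − ΣgΣh) / √[(nΣg² − (Σg)²)(nΣh² − (Σh)²)]
Numerator: 7×3973 − 124×223 = 159
Denominator: √[(17528 − 15376)(49973 − 49729)] = √[2152 × 244] = 724.6296
r = 159 / 724.6296 ≈ 0.219

0.219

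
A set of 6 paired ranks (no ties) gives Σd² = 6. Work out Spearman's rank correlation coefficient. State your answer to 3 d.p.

ρ = 1 − 6Σd² / [n(n²−1)] = 1 − 6×6 / (6×35)
  = 1 − 36/210 = 1 − 0.1714 ≈ 0.829

0.829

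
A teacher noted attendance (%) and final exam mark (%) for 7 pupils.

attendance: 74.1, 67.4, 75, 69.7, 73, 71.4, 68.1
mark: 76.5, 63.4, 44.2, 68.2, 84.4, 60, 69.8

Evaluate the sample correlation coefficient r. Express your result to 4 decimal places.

-0.1139

n = 7, Σx = 498.7, Σy = 466.5, Σx² = 35581.23, Σy² = 32072.09, Σxy = 33208.93
nΣxy − ΣxΣy = 232462.51 − 232643.55 = -181.04
nΣx² − (Σx)² = 249068.61 − 248701.69 = 366.92; nΣy² − (Σy)² = 224504.63 − 217622.25 = 6882.38
r = -181.04 / √(366.92 × 6882.38) = -181.04 / 1589.1139 ≈ -0.1139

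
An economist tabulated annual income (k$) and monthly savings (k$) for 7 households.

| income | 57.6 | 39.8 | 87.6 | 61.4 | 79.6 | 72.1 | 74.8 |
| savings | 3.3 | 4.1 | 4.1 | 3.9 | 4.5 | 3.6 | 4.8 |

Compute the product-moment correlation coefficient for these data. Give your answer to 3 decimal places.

n = 7, Σx = 472.9, Σy = 28.3, Σx² = 33475.13, Σy² = 115.97, Σxy = 1928.68
nΣxy − ΣxΣy = 13500.76 − 13383.07 = 117.69
nΣx² − (Σx)² = 234325.91 − 223634.41 = 10691.5; nΣy² − (Σy)² = 811.79 − 800.89 = 10.9
r = 117.69 / √(10691.5 × 10.9) = 117.69 / 341.3757 ≈ 0.345

0.345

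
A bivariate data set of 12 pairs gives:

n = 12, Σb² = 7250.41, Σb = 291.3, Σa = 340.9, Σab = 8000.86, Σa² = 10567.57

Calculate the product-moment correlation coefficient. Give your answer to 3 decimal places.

-0.690

r = (nΣab − ΣaΣb) / √[(nΣa² − (Σa)²)(nΣb² − (Σb)²)]
Numerator: 12×8000.86 − 340.9×291.3 = -3293.85
Denominator: √[(126810.84 − 116212.81)(87004.92 − 84855.69)] = √[10598.03 × 2149.23] = 4772.5888
r = -3293.85 / 4772.5888 ≈ -0.690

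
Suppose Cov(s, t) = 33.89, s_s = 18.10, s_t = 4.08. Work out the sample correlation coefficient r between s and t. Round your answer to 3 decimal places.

0.459

r = Cov(s,t) / (s_s · s_t) = 33.89 / (18.10 × 4.08)
  = 33.89 / 73.8480 ≈ 0.459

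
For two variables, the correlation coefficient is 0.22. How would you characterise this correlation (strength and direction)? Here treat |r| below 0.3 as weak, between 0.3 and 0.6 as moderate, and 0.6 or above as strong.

r = 0.22 > 0 so the relationship is positive.
|r| = 0.22, which falls in the weak range.

weak positive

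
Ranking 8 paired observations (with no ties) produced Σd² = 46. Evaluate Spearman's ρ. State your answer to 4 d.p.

0.4524

ρ = 1 − 6Σd² / [n(n²−1)] = 1 − 6×46 / (8×63)
  = 1 − 276/504 = 1 − 0.54762 ≈ 0.4524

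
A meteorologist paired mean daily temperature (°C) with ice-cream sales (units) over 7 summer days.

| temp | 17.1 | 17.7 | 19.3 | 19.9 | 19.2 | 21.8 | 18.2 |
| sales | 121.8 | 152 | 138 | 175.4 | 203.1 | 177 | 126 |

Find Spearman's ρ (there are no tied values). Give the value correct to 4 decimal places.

0.6429

Rank temp: 1, 2, 5, 6, 4, 7, 3
Rank sales: 1, 4, 3, 5, 7, 6, 2
d = rank(temp) − rank(sales): 0, -2, 2, 1, -3, 1, 1; Σd² = 20
ρ = 1 − 6Σd² / [n(n²−1)] = 1 − 6×20 / (7×48) = 1 − 120/336 ≈ 0.6429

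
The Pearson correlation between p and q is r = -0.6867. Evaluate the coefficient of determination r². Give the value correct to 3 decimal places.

0.472

r² = (-0.6867)² = 0.472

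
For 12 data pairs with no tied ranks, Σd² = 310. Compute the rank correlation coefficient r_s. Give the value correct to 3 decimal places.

ρ = 1 − 6Σd² / [n(n²−1)] = 1 − 6×310 / (12×143)
  = 1 − 1860/1716 = 1 − 1.0839 ≈ -0.084

-0.084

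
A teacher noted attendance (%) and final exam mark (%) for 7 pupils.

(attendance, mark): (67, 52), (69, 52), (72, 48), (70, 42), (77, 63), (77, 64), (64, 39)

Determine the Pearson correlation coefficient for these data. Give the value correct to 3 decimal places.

0.838

n = 7, Σx = 496, Σy = 360, Σx² = 35288, Σy² = 19062, Σxy = 25743
nΣxy − ΣxΣy = 180201 − 178560 = 1641
nΣx² − (Σx)² = 247016 − 246016 = 1000; nΣy² − (Σy)² = 133434 − 129600 = 3834
r = 1641 / √(1000 × 3834) = 1641 / 1958.0603 ≈ 0.838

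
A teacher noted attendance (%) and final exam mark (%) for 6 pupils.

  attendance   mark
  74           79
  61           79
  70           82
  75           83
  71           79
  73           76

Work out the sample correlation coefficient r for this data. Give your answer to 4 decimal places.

0.1309

n = 6, Σx = 424, Σy = 478, Σx² = 30092, Σy² = 38112, Σxy = 33787
nΣxy − ΣxΣy = 202722 − 202672 = 50
nΣx² − (Σx)² = 180552 − 179776 = 776; nΣy² − (Σy)² = 228672 − 228484 = 188
r = 50 / √(776 × 188) = 50 / 381.9529 ≈ 0.1309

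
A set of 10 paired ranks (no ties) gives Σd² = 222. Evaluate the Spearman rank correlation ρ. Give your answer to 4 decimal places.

-0.3455

ρ = 1 − 6Σd² / [n(n²−1)] = 1 − 6×222 / (10×99)
  = 1 − 1332/990 = 1 − 1.34545 ≈ -0.3455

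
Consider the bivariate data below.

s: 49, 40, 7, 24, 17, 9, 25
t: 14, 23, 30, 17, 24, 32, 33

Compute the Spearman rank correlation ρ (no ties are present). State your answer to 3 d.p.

-0.536

Rank s: 7, 6, 1, 4, 3, 2, 5
Rank t: 1, 3, 5, 2, 4, 6, 7
d = rank(s) − rank(t): 6, 3, -4, 2, -1, -4, -2; Σd² = 86
ρ = 1 − 6Σd² / [n(n²−1)] = 1 − 6×86 / (7×48) = 1 − 516/336 ≈ -0.536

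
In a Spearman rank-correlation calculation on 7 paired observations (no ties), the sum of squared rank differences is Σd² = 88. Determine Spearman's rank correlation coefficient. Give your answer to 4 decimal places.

-0.5714

ρ = 1 − 6Σd² / [n(n²−1)] = 1 − 6×88 / (7×48)
  = 1 − 528/336 = 1 − 1.57143 ≈ -0.5714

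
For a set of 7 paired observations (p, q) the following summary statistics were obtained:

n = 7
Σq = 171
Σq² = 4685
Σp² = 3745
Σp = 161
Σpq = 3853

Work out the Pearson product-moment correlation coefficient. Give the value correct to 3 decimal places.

-0.548

r = (nΣpq − ΣpΣq) / √[(nΣp² − (Σp)²)(nΣq² − (Σq)²)]
Numerator: 7×3853 − 161×171 = -560
Denominator: √[(26215 − 25921)(32795 − 29241)] = √[294 × 3554] = 1022.1918
r = -560 / 1022.1918 ≈ -0.548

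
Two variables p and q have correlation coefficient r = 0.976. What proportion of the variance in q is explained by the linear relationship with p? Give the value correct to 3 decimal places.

r² = (0.976)² = 0.953

0.953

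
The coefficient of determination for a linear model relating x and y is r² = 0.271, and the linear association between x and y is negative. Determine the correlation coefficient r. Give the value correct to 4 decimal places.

|r| = √0.271 = 0.5206
The association is negative, so r = −0.5206.

-0.5206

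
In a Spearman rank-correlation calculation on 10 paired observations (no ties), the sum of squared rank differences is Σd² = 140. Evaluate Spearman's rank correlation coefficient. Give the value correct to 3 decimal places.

ρ = 1 − 6Σd² / [n(n²−1)] = 1 − 6×140 / (10×99)
  = 1 − 840/990 = 1 − 0.8485 ≈ 0.152

0.152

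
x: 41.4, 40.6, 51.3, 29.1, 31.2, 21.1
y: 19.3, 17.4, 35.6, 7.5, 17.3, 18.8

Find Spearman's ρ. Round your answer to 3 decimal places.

0.657

Rank x: 5, 4, 6, 2, 3, 1
Rank y: 5, 3, 6, 1, 2, 4
d = rank(x) − rank(y): 0, 1, 0, 1, 1, -3; Σd² = 12
ρ = 1 − 6Σd² / [n(n²−1)] = 1 − 6×12 / (6×35) = 1 − 72/210 ≈ 0.657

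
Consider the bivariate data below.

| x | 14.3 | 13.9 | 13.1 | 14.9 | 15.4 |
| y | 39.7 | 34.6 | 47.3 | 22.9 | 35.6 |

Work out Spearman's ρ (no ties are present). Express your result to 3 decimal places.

-0.500

Rank x: 3, 2, 1, 4, 5
Rank y: 4, 2, 5, 1, 3
d = rank(x) − rank(y): -1, 0, -4, 3, 2; Σd² = 30
ρ = 1 − 6Σd² / [n(n²−1)] = 1 − 6×30 / (5×24) = 1 − 180/120 ≈ -0.500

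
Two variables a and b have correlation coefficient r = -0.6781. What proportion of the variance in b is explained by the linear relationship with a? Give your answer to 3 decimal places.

r² = (-0.6781)² = 0.460

0.460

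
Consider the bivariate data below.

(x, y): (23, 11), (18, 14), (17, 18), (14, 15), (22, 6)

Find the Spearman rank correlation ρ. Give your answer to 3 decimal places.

Rank x: 5, 3, 2, 1, 4
Rank y: 2, 3, 5, 4, 1
d = rank(x) − rank(y): 3, 0, -3, -3, 3; Σd² = 36
ρ = 1 − 6Σd² / [n(n²−1)] = 1 − 6×36 / (5×24) = 1 − 216/120 ≈ -0.800

-0.800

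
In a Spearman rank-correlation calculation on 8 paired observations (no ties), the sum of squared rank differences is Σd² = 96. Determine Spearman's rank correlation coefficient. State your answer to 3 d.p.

-0.143

ρ = 1 − 6Σd² / [n(n²−1)] = 1 − 6×96 / (8×63)
  = 1 − 576/504 = 1 − 1.1429 ≈ -0.143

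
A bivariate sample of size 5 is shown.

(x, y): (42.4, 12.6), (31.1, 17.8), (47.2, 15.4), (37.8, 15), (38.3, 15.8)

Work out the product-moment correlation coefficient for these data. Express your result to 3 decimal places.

n = 5, Σx = 196.8, Σy = 76.6, Σx² = 7888.54, Σy² = 1187.4, Σxy = 2986.84
nΣxy − ΣxΣy = 14934.2 − 15074.88 = -140.68
nΣx² − (Σx)² = 39442.7 − 38730.24 = 712.46; nΣy² − (Σy)² = 5937 − 5867.56 = 69.44
r = -140.68 / √(712.46 × 69.44) = -140.68 / 222.4258 ≈ -0.632

-0.632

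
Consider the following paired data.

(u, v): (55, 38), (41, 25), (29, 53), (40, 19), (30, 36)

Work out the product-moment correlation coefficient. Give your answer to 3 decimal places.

-0.321

n = 5, Σu = 195, Σv = 171, Σu² = 8047, Σv² = 6535, Σuv = 6492
nΣuv − ΣuΣv = 32460 − 33345 = -885
nΣu² − (Σu)² = 40235 − 38025 = 2210; nΣv² − (Σv)² = 32675 − 29241 = 3434
r = -885 / √(2210 × 3434) = -885 / 2754.8394 ≈ -0.321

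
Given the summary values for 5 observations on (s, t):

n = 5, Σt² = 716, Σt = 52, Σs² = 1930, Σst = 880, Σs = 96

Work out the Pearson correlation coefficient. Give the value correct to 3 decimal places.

r = (nΣst − ΣsΣt) / √[(nΣs² − (Σs)²)(nΣt² − (Σt)²)]
Numerator: 5×880 − 96×52 = -592
Denominator: √[(9650 − 9216)(3580 − 2704)] = √[434 × 876] = 616.5906
r = -592 / 616.5906 ≈ -0.960

-0.960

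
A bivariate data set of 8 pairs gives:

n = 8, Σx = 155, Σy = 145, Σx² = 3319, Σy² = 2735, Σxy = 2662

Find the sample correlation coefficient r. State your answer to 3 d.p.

-0.802

r = (nΣxy − ΣxΣy) / √[(nΣx² − (Σx)²)(nΣy² − (Σy)²)]
Numerator: 8×2662 − 155×145 = -1179
Denominator: √[(26552 − 24025)(21880 − 21025)] = √[2527 × 855] = 1469.8929
r = -1179 / 1469.8929 ≈ -0.802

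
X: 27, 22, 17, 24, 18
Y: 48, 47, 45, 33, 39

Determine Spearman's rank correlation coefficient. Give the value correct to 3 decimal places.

0.300

Rank X: 5, 3, 1, 4, 2
Rank Y: 5, 4, 3, 1, 2
d = rank(X) − rank(Y): 0, -1, -2, 3, 0; Σd² = 14
ρ = 1 − 6Σd² / [n(n²−1)] = 1 − 6×14 / (5×24) = 1 − 84/120 ≈ 0.300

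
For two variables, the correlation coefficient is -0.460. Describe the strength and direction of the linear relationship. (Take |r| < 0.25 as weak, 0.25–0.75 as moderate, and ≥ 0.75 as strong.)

moderate negative

r = -0.460 < 0 so the relationship is negative.
|r| = 0.460, which falls in the moderate range.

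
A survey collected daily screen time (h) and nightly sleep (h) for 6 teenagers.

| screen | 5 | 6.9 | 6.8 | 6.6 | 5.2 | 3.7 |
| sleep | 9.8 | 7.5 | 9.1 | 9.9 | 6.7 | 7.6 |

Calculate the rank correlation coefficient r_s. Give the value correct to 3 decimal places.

Rank screen: 2, 6, 5, 4, 3, 1
Rank sleep: 5, 2, 4, 6, 1, 3
d = rank(screen) − rank(sleep): -3, 4, 1, -2, 2, -2; Σd² = 38
ρ = 1 − 6Σd² / [n(n²−1)] = 1 − 6×38 / (6×35) = 1 − 228/210 ≈ -0.086

-0.086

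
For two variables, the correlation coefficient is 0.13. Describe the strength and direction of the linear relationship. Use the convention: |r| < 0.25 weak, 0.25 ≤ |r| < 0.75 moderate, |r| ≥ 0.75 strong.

weak positive

r = 0.13 > 0 so the relationship is positive.
|r| = 0.13, which falls in the weak range.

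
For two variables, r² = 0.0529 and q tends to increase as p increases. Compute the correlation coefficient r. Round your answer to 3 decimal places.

0.230

|r| = √0.0529 = 0.230
The association is positive, so r = 0.230.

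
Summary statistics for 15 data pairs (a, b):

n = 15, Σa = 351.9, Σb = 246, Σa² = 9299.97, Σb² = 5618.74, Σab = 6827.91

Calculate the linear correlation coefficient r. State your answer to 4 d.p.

r = (nΣab − ΣaΣb) / √[(nΣa² − (Σa)²)(nΣb² − (Σb)²)]
Numerator: 15×6827.91 − 351.9×246 = 15851.25
Denominator: √[(139499.55 − 123833.61)(84281.1 − 60516)] = √[15665.94 × 23765.1] = 19295.1453
r = 15851.25 / 19295.1453 ≈ 0.8215

0.8215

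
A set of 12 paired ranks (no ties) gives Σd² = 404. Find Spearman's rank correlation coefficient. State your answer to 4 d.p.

-0.4126

ρ = 1 − 6Σd² / [n(n²−1)] = 1 − 6×404 / (12×143)
  = 1 − 2424/1716 = 1 − 1.41259 ≈ -0.4126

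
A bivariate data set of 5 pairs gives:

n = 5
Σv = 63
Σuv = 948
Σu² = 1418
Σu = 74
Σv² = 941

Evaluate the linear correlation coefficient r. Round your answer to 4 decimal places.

r = (nΣuv − ΣuΣv) / √[(nΣu² − (Σu)²)(nΣv² − (Σv)²)]
Numerator: 5×948 − 74×63 = 78
Denominator: √[(7090 − 5476)(4705 − 3969)] = √[1614 × 736] = 1089.9101
r = 78 / 1089.9101 ≈ 0.0716

0.0716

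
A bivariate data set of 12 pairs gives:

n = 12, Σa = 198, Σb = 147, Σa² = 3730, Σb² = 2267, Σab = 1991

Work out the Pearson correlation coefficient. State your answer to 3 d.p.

r = (nΣab − ΣaΣb) / √[(nΣa² − (Σa)²)(nΣb² − (Σb)²)]
Numerator: 12×1991 − 198×147 = -5214
Denominator: √[(44760 − 39204)(27204 − 21609)] = √[5556 × 5595] = 5575.4659
r = -5214 / 5575.4659 ≈ -0.935

-0.935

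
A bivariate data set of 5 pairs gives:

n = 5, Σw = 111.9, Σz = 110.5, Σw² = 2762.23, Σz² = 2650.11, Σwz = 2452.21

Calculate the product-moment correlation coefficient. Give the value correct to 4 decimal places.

r = (nΣwz − ΣwΣz) / √[(nΣw² − (Σw)²)(nΣz² − (Σz)²)]
Numerator: 5×2452.21 − 111.9×110.5 = -103.9
Denominator: √[(13811.15 − 12521.61)(13250.55 − 12210.25)] = √[1289.54 × 1040.3] = 1158.2351
r = -103.9 / 1158.2351 ≈ -0.0897

-0.0897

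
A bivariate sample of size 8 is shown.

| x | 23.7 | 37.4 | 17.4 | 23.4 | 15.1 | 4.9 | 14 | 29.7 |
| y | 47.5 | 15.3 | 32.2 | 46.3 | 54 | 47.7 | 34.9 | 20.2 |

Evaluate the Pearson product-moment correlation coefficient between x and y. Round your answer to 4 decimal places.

-0.6969

n = 8, Σx = 165.6, Σy = 298.1, Σx² = 4140.88, Σy² = 12488.21, Σxy = 5479.34
nΣxy − ΣxΣy = 43834.72 − 49365.36 = -5530.64
nΣx² − (Σx)² = 33127.04 − 27423.36 = 5703.68; nΣy² − (Σy)² = 99905.68 − 88863.61 = 11042.07
r = -5530.64 / √(5703.68 × 11042.07) = -5530.64 / 7936.0213 ≈ -0.6969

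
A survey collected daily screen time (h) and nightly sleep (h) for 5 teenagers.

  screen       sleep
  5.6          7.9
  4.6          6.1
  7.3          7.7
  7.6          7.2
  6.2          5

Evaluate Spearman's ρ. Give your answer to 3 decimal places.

0.100

Rank screen: 2, 1, 4, 5, 3
Rank sleep: 5, 2, 4, 3, 1
d = rank(screen) − rank(sleep): -3, -1, 0, 2, 2; Σd² = 18
ρ = 1 − 6Σd² / [n(n²−1)] = 1 − 6×18 / (5×24) = 1 − 108/120 ≈ 0.100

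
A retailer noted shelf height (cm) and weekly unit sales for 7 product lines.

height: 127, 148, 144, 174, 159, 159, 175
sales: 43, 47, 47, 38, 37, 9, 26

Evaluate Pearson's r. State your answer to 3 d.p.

n = 7, Σx = 1086, Σy = 247, Σx² = 170232, Σy² = 9837, Σxy = 37661
nΣxy − ΣxΣy = 263627 − 268242 = -4615
nΣx² − (Σx)² = 1191624 − 1179396 = 12228; nΣy² − (Σy)² = 68859 − 61009 = 7850
r = -4615 / √(12228 × 7850) = -4615 / 9797.4384 ≈ -0.471

-0.471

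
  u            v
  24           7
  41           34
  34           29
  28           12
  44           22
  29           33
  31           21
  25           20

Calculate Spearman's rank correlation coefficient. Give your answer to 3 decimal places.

0.738

Rank u: 1, 7, 6, 3, 8, 4, 5, 2
Rank v: 1, 8, 6, 2, 5, 7, 4, 3
d = rank(u) − rank(v): 0, -1, 0, 1, 3, -3, 1, -1; Σd² = 22
ρ = 1 − 6Σd² / [n(n²−1)] = 1 − 6×22 / (8×63) = 1 − 132/504 ≈ 0.738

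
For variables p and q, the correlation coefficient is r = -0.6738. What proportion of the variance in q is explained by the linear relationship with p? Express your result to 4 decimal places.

r² = (-0.6738)² = 0.4540

0.4540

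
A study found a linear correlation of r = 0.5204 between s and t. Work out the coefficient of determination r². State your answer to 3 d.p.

0.271

r² = (0.5204)² = 0.271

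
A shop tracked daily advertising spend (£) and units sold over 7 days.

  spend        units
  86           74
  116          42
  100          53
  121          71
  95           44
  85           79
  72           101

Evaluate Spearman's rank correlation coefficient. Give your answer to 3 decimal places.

-0.750

Rank spend: 3, 6, 5, 7, 4, 2, 1
Rank units: 5, 1, 3, 4, 2, 6, 7
d = rank(spend) − rank(units): -2, 5, 2, 3, 2, -4, -6; Σd² = 98
ρ = 1 − 6Σd² / [n(n²−1)] = 1 − 6×98 / (7×48) = 1 − 588/336 ≈ -0.750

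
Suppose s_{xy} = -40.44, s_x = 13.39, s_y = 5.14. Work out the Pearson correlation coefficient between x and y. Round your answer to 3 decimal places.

-0.588

r = Cov(x,y) / (s_x · s_y) = -40.44 / (13.39 × 5.14)
  = -40.44 / 68.8246 ≈ -0.588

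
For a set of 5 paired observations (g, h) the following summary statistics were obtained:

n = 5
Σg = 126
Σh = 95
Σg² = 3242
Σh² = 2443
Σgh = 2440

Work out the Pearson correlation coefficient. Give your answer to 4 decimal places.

0.2228

r = (nΣgh − ΣgΣh) / √[(nΣg² − (Σg)²)(nΣh² − (Σh)²)]
Numerator: 5×2440 − 126×95 = 230
Denominator: √[(16210 − 15876)(12215 − 9025)] = √[334 × 3190] = 1032.2112
r = 230 / 1032.2112 ≈ 0.2228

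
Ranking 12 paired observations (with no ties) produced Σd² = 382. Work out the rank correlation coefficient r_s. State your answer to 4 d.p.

ρ = 1 − 6Σd² / [n(n²−1)] = 1 − 6×382 / (12×143)
  = 1 − 2292/1716 = 1 − 1.33566 ≈ -0.3357

-0.3357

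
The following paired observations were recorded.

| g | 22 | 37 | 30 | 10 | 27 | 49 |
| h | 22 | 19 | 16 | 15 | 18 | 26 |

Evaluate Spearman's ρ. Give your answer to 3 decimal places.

Rank g: 2, 5, 4, 1, 3, 6
Rank h: 5, 4, 2, 1, 3, 6
d = rank(g) − rank(h): -3, 1, 2, 0, 0, 0; Σd² = 14
ρ = 1 − 6Σd² / [n(n²−1)] = 1 − 6×14 / (6×35) = 1 − 84/210 ≈ 0.600

0.600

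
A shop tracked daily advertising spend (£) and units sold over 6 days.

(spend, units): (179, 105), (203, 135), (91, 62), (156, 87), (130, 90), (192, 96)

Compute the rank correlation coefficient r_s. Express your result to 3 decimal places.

0.886

Rank spend: 4, 6, 1, 3, 2, 5
Rank units: 5, 6, 1, 2, 3, 4
d = rank(spend) − rank(units): -1, 0, 0, 1, -1, 1; Σd² = 4
ρ = 1 − 6Σd² / [n(n²−1)] = 1 − 6×4 / (6×35) = 1 − 24/210 ≈ 0.886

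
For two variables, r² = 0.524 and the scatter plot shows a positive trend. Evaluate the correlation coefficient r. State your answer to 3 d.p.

|r| = √0.524 = 0.724
The association is positive, so r = 0.724.

0.724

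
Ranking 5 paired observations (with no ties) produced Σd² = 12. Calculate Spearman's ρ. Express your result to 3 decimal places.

ρ = 1 − 6Σd² / [n(n²−1)] = 1 − 6×12 / (5×24)
  = 1 − 72/120 = 1 − 0.6000 ≈ 0.400

0.400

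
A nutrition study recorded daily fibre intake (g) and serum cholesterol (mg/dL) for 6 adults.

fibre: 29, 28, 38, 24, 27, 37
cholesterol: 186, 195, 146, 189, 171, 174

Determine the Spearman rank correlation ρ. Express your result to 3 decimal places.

-0.543

Rank fibre: 4, 3, 6, 1, 2, 5
Rank cholesterol: 4, 6, 1, 5, 2, 3
d = rank(fibre) − rank(cholesterol): 0, -3, 5, -4, 0, 2; Σd² = 54
ρ = 1 − 6Σd² / [n(n²−1)] = 1 − 6×54 / (6×35) = 1 − 324/210 ≈ -0.543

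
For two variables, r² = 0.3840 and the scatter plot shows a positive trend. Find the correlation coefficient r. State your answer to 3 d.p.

0.620

|r| = √0.3840 = 0.620
The association is positive, so r = 0.620.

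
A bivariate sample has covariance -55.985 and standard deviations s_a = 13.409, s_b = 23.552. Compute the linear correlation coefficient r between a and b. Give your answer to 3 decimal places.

r = Cov(a,b) / (s_a · s_b) = -55.985 / (13.409 × 23.552)
  = -55.985 / 315.8088 ≈ -0.177

-0.177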